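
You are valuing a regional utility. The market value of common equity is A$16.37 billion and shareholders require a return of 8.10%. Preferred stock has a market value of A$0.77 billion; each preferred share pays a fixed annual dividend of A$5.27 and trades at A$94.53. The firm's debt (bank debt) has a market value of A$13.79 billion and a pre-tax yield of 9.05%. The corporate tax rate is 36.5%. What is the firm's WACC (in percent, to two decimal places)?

6.99%

Cost of preferred: Rp = 5.27 / 94.53 = 5.5749%.
Total capital V = 16.37 + 0.77 + 13.79 = 30.93.
Equity: weight = 16.37/30.93 = 0.5293; cost = 8.1%.
Preferred: weight = 0.77/30.93 = 0.0249; cost = 5.5749%.
Bank debt: weight = 13.79/30.93 = 0.4458; after-tax cost = 9.05% × (1 − 36.5%) = 5.7468%.
WACC = 0.5293 × 8.1000% + 0.0249 × 5.5749% + 0.4458 × 5.7468% = 6.9880%.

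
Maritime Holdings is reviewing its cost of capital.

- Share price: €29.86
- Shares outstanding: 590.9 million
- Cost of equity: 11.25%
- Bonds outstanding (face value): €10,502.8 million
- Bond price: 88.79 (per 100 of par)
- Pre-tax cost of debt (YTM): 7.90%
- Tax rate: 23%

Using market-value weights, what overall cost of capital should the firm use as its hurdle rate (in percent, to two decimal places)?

Market value of equity E = 29.86 × 590.9m = 17644.274m. Market value of debt D = 10502.8m × 88.79/100 = 9325.43612m.
Total capital V = 17644.274 + 9325.43612 = 26969.71012.
Equity: weight = 17644.274/26969.71012 = 0.6542; cost = 11.25%.
Bonds outstanding: weight = 9325.43612/26969.71012 = 0.3458; after-tax cost = 7.9% × (1 − 23%) = 6.0830%.
WACC = 0.6542 × 11.2500% + 0.3458 × 6.0830% = 9.4634%.

9.46%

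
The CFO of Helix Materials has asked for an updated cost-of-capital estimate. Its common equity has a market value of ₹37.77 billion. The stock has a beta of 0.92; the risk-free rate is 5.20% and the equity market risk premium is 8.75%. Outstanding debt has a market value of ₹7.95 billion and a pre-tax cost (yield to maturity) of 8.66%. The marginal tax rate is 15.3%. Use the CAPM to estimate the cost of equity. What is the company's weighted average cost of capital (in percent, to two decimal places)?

12.22%

Cost of equity via CAPM: Re = 5.2% + 0.92 × 8.75% = 13.2500%.
Total capital V = 37.77 + 7.95 = 45.72.
Equity: weight = 37.77/45.72 = 0.8261; cost = 13.25%.
Debt: weight = 7.95/45.72 = 0.1739; after-tax cost = 8.66% × (1 − 15.3%) = 7.3350%.
WACC = 0.8261 × 13.2500% + 0.1739 × 7.3350% = 12.2215%.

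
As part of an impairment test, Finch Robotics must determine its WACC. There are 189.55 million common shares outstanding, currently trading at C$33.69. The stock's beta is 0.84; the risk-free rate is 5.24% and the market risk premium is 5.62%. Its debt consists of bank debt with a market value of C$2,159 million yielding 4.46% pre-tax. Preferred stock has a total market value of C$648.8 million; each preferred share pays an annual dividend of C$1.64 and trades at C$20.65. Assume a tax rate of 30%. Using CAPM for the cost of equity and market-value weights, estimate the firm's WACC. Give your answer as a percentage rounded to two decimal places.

8.21%

Cost of equity via CAPM: Re = 5.24% + 0.84 × 5.62% = 9.9608%.
Cost of preferred: Rp = 1.64 / 20.65 = 7.9419%.
Market value of equity E = 33.69 × 189.55m = 6385.9395m.
Total capital V = 6385.9395 + 648.8 + 2159 = 9193.7395.
Equity: weight = 6385.9395/9193.7395 = 0.6946; cost = 9.9608%.
Preferred: weight = 648.8/9193.7395 = 0.0706; cost = 7.9419%.
Bank debt: weight = 2159/9193.7395 = 0.2348; after-tax cost = 4.46% × (1 − 30%) = 3.1220%.
WACC = 0.6946 × 9.9608% + 0.0706 × 7.9419% + 0.2348 × 3.1220% = 8.2123%.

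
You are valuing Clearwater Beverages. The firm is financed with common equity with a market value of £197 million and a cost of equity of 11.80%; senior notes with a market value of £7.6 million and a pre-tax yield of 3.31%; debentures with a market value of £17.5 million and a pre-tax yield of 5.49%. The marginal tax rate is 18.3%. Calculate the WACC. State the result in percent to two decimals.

10.91%

Total capital V = 197 + 7.6 + 17.5 = 222.1.
Equity: weight = 197/222.1 = 0.8870; cost = 11.8%.
Senior notes: weight = 7.6/222.1 = 0.0342; after-tax cost = 3.31% × (1 − 18.3%) = 2.7043%.
Debentures: weight = 17.5/222.1 = 0.0788; after-tax cost = 5.49% × (1 − 18.3%) = 4.4853%.
WACC = 0.8870 × 11.8000% + 0.0342 × 2.7043% + 0.0788 × 4.4853% = 10.9124%.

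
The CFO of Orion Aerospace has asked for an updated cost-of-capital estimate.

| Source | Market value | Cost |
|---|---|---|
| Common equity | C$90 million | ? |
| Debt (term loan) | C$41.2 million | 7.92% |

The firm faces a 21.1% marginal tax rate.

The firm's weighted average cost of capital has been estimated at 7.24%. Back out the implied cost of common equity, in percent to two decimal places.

Total capital V = 90 + 41.2 = 131.2.
Equity weight = 90/131.2 = 0.6860.
Term loan weight = 41.2/131.2 = 0.3140.
Debt contribution = 0.3140 × 7.92% × (1 − 21.1%) = 1.9623%.
Required equity contribution = 7.24% − 1.9623% = 5.2777%.
Re = 5.2777% / 0.6860 = 7.6937%.

7.69%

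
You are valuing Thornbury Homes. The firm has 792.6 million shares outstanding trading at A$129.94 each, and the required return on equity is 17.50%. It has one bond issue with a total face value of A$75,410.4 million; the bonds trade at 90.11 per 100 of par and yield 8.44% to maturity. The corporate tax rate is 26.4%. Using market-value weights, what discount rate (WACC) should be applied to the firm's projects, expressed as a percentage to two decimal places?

Market value of equity E = 129.94 × 792.6m = 102990.444m. Market value of debt D = 75410.4m × 90.11/100 = 67952.31144m.
Total capital V = 102990.444 + 67952.31144 = 170942.75544.
Equity: weight = 102990.444/170942.75544 = 0.6025; cost = 17.5%.
Bonds outstanding: weight = 67952.31144/170942.75544 = 0.3975; after-tax cost = 8.44% × (1 − 26.4%) = 6.2118%.
WACC = 0.6025 × 17.5000% + 0.3975 × 6.2118% = 13.0128%.

13.01%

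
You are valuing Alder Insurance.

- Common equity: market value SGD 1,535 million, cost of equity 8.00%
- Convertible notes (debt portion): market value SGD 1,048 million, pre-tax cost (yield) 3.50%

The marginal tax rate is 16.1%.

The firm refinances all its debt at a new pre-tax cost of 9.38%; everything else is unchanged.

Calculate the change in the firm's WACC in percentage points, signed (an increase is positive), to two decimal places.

+2.00 pp

Current WACC:
Total capital V = 1535 + 1048 = 2583.
Equity: weight = 1535/2583 = 0.5943; cost = 8%.
Convertible notes (debt portion): weight = 1048/2583 = 0.4057; after-tax cost = 3.5% × (1 − 16.1%) = 2.9365%.
WACC = 0.5943 × 8.0000% + 0.4057 × 2.9365% = 5.9456%.
After the change:
Total capital V = 1535 + 1048 = 2583.
Equity: weight = 1535/2583 = 0.5943; cost = 8%.
Convertible notes (debt portion): weight = 1048/2583 = 0.4057; after-tax cost = 9.38% × (1 − 16.1%) = 7.8698%.
WACC = 0.5943 × 8.0000% + 0.4057 × 7.8698% = 7.9472%.
Change in WACC = 7.9472% − 5.9456% = 2.0016 pp.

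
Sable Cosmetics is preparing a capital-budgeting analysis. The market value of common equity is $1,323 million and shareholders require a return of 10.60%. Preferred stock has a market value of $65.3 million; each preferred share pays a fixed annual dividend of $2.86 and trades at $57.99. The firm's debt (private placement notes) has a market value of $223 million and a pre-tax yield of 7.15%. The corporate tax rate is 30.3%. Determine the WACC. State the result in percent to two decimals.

9.59%

Cost of preferred: Rp = 2.86 / 57.99 = 4.9319%.
Total capital V = 1323 + 65.3 + 223 = 1611.3.
Equity: weight = 1323/1611.3 = 0.8211; cost = 10.6%.
Preferred: weight = 65.3/1611.3 = 0.0405; cost = 4.9319%.
Private placement notes: weight = 223/1611.3 = 0.1384; after-tax cost = 7.15% × (1 − 30.3%) = 4.9836%.
WACC = 0.8211 × 10.6000% + 0.0405 × 4.9319% + 0.1384 × 4.9836% = 9.5930%.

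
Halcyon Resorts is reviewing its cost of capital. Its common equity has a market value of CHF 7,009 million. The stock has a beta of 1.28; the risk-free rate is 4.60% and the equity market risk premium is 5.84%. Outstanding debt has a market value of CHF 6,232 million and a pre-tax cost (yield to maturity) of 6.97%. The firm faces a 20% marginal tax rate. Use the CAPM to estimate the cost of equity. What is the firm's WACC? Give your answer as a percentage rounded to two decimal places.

Cost of equity via CAPM: Re = 4.6% + 1.28 × 5.84% = 12.0752%.
Total capital V = 7009 + 6232 = 13241.
Equity: weight = 7009/13241 = 0.5293; cost = 12.0752%.
Debt: weight = 6232/13241 = 0.4707; after-tax cost = 6.97% × (1 − 20%) = 5.5760%.
WACC = 0.5293 × 12.0752% + 0.4707 × 5.5760% = 9.0163%.

9.02%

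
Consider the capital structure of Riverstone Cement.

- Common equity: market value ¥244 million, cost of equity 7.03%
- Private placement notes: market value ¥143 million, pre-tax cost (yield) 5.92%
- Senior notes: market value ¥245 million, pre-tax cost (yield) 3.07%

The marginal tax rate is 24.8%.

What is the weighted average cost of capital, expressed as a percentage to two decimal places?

4.62%

Total capital V = 244 + 143 + 245 = 632.
Equity: weight = 244/632 = 0.3861; cost = 7.03%.
Private placement notes: weight = 143/632 = 0.2263; after-tax cost = 5.92% × (1 − 24.8%) = 4.4518%.
Senior notes: weight = 245/632 = 0.3877; after-tax cost = 3.07% × (1 − 24.8%) = 2.3086%.
WACC = 0.3861 × 7.0300% + 0.2263 × 4.4518% + 0.3877 × 2.3086% = 4.6164%.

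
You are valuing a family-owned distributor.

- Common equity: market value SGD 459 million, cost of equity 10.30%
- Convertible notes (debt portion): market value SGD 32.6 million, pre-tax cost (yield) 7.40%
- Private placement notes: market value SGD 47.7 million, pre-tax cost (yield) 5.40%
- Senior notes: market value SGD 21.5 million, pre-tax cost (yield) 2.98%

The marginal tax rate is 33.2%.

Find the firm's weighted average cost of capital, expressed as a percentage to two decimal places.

Total capital V = 459 + 32.6 + 47.7 + 21.5 = 560.8.
Equity: weight = 459/560.8 = 0.8185; cost = 10.3%.
Convertible notes (debt portion): weight = 32.6/560.8 = 0.0581; after-tax cost = 7.4% × (1 − 33.2%) = 4.9432%.
Private placement notes: weight = 47.7/560.8 = 0.0851; after-tax cost = 5.4% × (1 − 33.2%) = 3.6072%.
Senior notes: weight = 21.5/560.8 = 0.0383; after-tax cost = 2.98% × (1 − 33.2%) = 1.9906%.
WACC = 0.8185 × 10.3000% + 0.0581 × 4.9432% + 0.0851 × 3.6072% + 0.0383 × 1.9906% = 9.1008%.

9.10%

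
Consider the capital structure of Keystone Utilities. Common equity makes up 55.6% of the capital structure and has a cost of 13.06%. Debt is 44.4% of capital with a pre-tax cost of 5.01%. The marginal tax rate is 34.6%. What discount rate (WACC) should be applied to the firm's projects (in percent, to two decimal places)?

After-tax cost of debt = 5.01% × (1 − 34.6%) = 3.2765%.
WACC = 0.556 × 13.0600% + 0.444 × 3.2765% = 8.7161%.

8.72%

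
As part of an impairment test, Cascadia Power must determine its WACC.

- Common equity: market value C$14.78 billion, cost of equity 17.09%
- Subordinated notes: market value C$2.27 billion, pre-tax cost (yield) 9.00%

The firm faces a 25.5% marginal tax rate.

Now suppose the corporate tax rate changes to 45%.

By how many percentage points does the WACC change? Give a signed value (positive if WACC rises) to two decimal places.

-0.23 pp

Current WACC:
Total capital V = 14.78 + 2.27 = 17.05.
Equity: weight = 14.78/17.05 = 0.8669; cost = 17.09%.
Subordinated notes: weight = 2.27/17.05 = 0.1331; after-tax cost = 9% × (1 − 25.5%) = 6.7050%.
WACC = 0.8669 × 17.0900% + 0.1331 × 6.7050% = 15.7074%.
After the change:
Total capital V = 14.78 + 2.27 = 17.05.
Equity: weight = 14.78/17.05 = 0.8669; cost = 17.09%.
Subordinated notes: weight = 2.27/17.05 = 0.1331; after-tax cost = 9% × (1 − 45%) = 4.9500%.
WACC = 0.8669 × 17.0900% + 0.1331 × 4.9500% = 15.4737%.
Change in WACC = 15.4737% − 15.7074% = -0.2337 pp.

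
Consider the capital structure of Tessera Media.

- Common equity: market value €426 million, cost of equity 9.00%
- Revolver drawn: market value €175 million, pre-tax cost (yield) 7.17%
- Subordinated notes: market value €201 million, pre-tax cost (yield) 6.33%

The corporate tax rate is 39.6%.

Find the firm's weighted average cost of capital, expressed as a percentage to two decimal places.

6.68%

Total capital V = 426 + 175 + 201 = 802.
Equity: weight = 426/802 = 0.5312; cost = 9%.
Revolver drawn: weight = 175/802 = 0.2182; after-tax cost = 7.17% × (1 − 39.6%) = 4.3307%.
Subordinated notes: weight = 201/802 = 0.2506; after-tax cost = 6.33% × (1 − 39.6%) = 3.8233%.
WACC = 0.5312 × 9.0000% + 0.2182 × 4.3307% + 0.2506 × 3.8233% = 6.6837%.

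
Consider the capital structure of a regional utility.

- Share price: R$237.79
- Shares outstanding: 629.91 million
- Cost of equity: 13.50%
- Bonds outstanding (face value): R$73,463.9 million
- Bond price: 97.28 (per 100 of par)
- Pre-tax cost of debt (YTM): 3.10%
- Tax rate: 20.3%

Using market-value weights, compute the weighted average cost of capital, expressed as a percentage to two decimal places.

9.94%

Market value of equity E = 237.79 × 629.91m = 149786.2989m. Market value of debt D = 73463.9m × 97.28/100 = 71465.68192m.
Total capital V = 149786.2989 + 71465.68192 = 221251.98082.
Equity: weight = 149786.2989/221251.98082 = 0.6770; cost = 13.5%.
Bonds outstanding: weight = 71465.68192/221251.98082 = 0.3230; after-tax cost = 3.1% × (1 − 20.3%) = 2.4707%.
WACC = 0.6770 × 13.5000% + 0.3230 × 2.4707% = 9.9375%.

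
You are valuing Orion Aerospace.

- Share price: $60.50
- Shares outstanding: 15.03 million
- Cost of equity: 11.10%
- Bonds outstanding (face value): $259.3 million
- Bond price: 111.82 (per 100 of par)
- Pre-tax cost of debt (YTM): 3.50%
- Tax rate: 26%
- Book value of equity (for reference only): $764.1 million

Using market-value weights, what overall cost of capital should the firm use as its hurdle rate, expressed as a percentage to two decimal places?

Market value of equity E = 60.5 × 15.03m = 909.315m. Market value of debt D = 259.3m × 111.82/100 = 289.94926m.
Total capital V = 909.315 + 289.94926 = 1199.26426.
Equity: weight = 909.315/1199.26426 = 0.7582; cost = 11.1%.
Bonds outstanding: weight = 289.94926/1199.26426 = 0.2418; after-tax cost = 3.5% × (1 − 26%) = 2.5900%.
WACC = 0.7582 × 11.1000% + 0.2418 × 2.5900% = 9.0425%.

9.04%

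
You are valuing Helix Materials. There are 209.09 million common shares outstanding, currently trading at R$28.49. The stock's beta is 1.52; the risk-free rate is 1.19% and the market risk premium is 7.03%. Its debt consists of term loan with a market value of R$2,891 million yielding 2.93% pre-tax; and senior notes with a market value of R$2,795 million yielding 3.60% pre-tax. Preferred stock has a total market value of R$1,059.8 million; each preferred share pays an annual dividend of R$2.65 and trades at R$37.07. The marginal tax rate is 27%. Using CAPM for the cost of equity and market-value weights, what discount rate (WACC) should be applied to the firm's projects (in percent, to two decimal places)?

7.23%

Cost of equity via CAPM: Re = 1.19% + 1.52 × 7.03% = 11.8756%.
Cost of preferred: Rp = 2.65 / 37.07 = 7.1486%.
Market value of equity E = 28.49 × 209.09m = 5956.9741m.
Total capital V = 5956.9741 + 1059.8 + 2891 + 2795 = 12702.7741.
Equity: weight = 5956.9741/12702.7741 = 0.4690; cost = 11.8756%.
Preferred: weight = 1059.8/12702.7741 = 0.0834; cost = 7.1486%.
Term loan: weight = 2891/12702.7741 = 0.2276; after-tax cost = 2.93% × (1 − 27%) = 2.1389%.
Senior notes: weight = 2795/12702.7741 = 0.2200; after-tax cost = 3.6% × (1 − 27%) = 2.6280%.
WACC = 0.4690 × 11.8756% + 0.0834 × 7.1486% + 0.2276 × 2.1389% + 0.2200 × 2.6280% = 7.2305%.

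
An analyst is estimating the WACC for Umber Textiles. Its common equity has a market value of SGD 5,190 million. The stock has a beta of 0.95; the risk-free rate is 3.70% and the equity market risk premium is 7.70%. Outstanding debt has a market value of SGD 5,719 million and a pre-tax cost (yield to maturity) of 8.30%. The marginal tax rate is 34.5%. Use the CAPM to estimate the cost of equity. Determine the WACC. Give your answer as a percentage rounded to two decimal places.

Cost of equity via CAPM: Re = 3.7% + 0.95 × 7.7% = 11.0150%.
Total capital V = 5190 + 5719 = 10909.
Equity: weight = 5190/10909 = 0.4758; cost = 11.015%.
Debt: weight = 5719/10909 = 0.5242; after-tax cost = 8.3% × (1 − 34.5%) = 5.4365%.
WACC = 0.4758 × 11.0150% + 0.5242 × 5.4365% = 8.0905%.

8.09%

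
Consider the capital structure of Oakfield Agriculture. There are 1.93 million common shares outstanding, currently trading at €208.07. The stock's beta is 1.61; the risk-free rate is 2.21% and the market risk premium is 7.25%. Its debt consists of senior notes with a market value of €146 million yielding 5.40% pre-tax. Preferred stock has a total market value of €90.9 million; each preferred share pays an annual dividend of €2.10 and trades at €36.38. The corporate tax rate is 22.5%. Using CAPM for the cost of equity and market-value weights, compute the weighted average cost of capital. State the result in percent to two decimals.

10.51%

Cost of equity via CAPM: Re = 2.21% + 1.61 × 7.25% = 13.8825%.
Cost of preferred: Rp = 2.1 / 36.38 = 5.7724%.
Market value of equity E = 208.07 × 1.93m = 401.5751m.
Total capital V = 401.5751 + 90.9 + 146 = 638.4751.
Equity: weight = 401.5751/638.4751 = 0.6290; cost = 13.8825%.
Preferred: weight = 90.9/638.4751 = 0.1424; cost = 5.7724%.
Senior notes: weight = 146/638.4751 = 0.2287; after-tax cost = 5.4% × (1 − 22.5%) = 4.1850%.
WACC = 0.6290 × 13.8825% + 0.1424 × 5.7724% + 0.2287 × 4.1850% = 10.5103%.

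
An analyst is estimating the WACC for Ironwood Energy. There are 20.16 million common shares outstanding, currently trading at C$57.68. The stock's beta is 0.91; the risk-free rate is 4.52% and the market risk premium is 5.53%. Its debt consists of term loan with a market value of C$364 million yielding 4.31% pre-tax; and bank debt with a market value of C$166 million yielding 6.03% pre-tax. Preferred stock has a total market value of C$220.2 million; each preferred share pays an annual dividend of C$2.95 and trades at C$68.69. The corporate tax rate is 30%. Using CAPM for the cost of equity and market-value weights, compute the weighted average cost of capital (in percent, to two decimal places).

Cost of equity via CAPM: Re = 4.52% + 0.91 × 5.53% = 9.5523%.
Cost of preferred: Rp = 2.95 / 68.69 = 4.2947%.
Market value of equity E = 57.68 × 20.16m = 1162.8288m.
Total capital V = 1162.8288 + 220.2 + 364 + 166 = 1913.0288.
Equity: weight = 1162.8288/1913.0288 = 0.6078; cost = 9.5523%.
Preferred: weight = 220.2/1913.0288 = 0.1151; cost = 4.2947%.
Term loan: weight = 364/1913.0288 = 0.1903; after-tax cost = 4.31% × (1 − 30%) = 3.0170%.
Bank debt: weight = 166/1913.0288 = 0.0868; after-tax cost = 6.03% × (1 − 30%) = 4.2210%.
WACC = 0.6078 × 9.5523% + 0.1151 × 4.2947% + 0.1903 × 3.0170% + 0.0868 × 4.2210% = 7.2410%.

7.24%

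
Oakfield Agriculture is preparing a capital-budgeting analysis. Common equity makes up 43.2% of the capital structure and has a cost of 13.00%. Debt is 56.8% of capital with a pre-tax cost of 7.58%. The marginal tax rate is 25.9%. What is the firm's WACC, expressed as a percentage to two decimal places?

After-tax cost of debt = 7.58% × (1 − 25.9%) = 5.6168%.
WACC = 0.432 × 13.0000% + 0.568 × 5.6168% = 8.8063%.

8.81%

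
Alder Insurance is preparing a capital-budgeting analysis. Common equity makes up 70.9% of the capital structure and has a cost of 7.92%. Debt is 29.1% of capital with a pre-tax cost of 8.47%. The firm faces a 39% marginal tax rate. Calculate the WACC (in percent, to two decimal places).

7.12%

After-tax cost of debt = 8.47% × (1 − 39%) = 5.1667%.
WACC = 0.709 × 7.9200% + 0.291 × 5.1667% = 7.1188%.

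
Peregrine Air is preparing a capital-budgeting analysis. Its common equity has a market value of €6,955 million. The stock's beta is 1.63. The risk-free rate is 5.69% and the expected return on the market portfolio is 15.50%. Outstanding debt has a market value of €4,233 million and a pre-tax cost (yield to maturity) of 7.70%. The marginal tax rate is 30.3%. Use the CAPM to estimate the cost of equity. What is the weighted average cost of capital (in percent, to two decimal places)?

Market risk premium = 15.5% − 5.69% = 9.81%.
Cost of equity via CAPM: Re = 5.69% + 1.63 × 9.81% = 21.6803%.
Total capital V = 6955 + 4233 = 11188.
Equity: weight = 6955/11188 = 0.6216; cost = 21.6803%.
Debt: weight = 4233/11188 = 0.3784; after-tax cost = 7.7% × (1 − 30.3%) = 5.3669%.
WACC = 0.6216 × 21.6803% + 0.3784 × 5.3669% = 15.5081%.

15.51%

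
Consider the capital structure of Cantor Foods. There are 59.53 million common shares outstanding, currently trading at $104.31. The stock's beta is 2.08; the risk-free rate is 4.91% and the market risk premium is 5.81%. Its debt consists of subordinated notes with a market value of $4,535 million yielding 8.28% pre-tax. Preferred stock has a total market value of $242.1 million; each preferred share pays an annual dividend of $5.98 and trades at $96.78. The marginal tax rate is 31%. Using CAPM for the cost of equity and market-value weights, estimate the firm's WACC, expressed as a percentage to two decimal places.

Cost of equity via CAPM: Re = 4.91% + 2.08 × 5.81% = 16.9948%.
Cost of preferred: Rp = 5.98 / 96.78 = 6.1790%.
Market value of equity E = 104.31 × 59.53m = 6209.5743m.
Total capital V = 6209.5743 + 242.1 + 4535 = 10986.6743.
Equity: weight = 6209.5743/10986.6743 = 0.5652; cost = 16.9948%.
Preferred: weight = 242.1/10986.6743 = 0.0220; cost = 6.179%.
Subordinated notes: weight = 4535/10986.6743 = 0.4128; after-tax cost = 8.28% × (1 − 31%) = 5.7132%.
WACC = 0.5652 × 16.9948% + 0.0220 × 6.1790% + 0.4128 × 5.7132% = 12.0997%.

12.10%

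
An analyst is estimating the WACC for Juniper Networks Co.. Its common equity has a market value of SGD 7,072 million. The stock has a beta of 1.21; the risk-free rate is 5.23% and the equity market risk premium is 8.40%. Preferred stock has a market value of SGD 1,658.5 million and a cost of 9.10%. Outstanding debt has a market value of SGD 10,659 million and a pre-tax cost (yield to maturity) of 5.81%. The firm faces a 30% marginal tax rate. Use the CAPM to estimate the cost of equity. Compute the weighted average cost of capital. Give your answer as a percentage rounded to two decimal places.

Cost of equity via CAPM: Re = 5.23% + 1.21 × 8.4% = 15.3940%.
Total capital V = 7072 + 1658.5 + 10659 = 19389.5.
Equity: weight = 7072/19389.5 = 0.3647; cost = 15.394%.
Preferred: weight = 1658.5/19389.5 = 0.0855; cost = 9.1%.
Debt: weight = 10659/19389.5 = 0.5497; after-tax cost = 5.81% × (1 − 30%) = 4.0670%.
WACC = 0.3647 × 15.3940% + 0.0855 × 9.1000% + 0.5497 × 4.0670% = 8.6288%.

8.63%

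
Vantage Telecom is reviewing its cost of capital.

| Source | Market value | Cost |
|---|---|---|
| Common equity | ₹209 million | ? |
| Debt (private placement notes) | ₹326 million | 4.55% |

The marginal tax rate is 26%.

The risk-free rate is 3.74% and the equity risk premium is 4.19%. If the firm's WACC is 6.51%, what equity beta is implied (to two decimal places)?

Total capital V = 209 + 326 = 535.
Equity weight = 209/535 = 0.3907.
Private placement notes weight = 326/535 = 0.6093.
Debt contribution = 0.6093 × 4.55% × (1 − 26%) = 2.0517%.
Required equity contribution = 6.51% − 2.0517% = 4.4583%  ⇒  Re = 11.4125%.
CAPM: 11.4125% = 3.74% + β × 4.19%  ⇒  β = 1.8311.

1.83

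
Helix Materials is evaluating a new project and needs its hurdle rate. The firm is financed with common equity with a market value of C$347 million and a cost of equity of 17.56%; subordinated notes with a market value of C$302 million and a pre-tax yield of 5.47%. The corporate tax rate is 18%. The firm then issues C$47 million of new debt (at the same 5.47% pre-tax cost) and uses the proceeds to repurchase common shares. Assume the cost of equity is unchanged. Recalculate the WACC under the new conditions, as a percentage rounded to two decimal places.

10.53%

After the change:
Total capital V = 300 + 349 = 649.
Equity: weight = 300/649 = 0.4622; cost = 17.56%.
Subordinated notes: weight = 349/649 = 0.5378; after-tax cost = 5.47% × (1 − 18%) = 4.4854%.
WACC = 0.4622 × 17.5600% + 0.5378 × 4.4854% = 10.5291%.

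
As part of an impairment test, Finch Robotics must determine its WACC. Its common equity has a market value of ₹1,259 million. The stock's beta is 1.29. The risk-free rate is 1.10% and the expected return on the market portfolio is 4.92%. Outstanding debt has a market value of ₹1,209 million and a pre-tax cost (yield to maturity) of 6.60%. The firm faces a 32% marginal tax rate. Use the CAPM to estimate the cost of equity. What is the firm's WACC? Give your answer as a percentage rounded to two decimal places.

Market risk premium = 4.92% − 1.1% = 3.82%.
Cost of equity via CAPM: Re = 1.1% + 1.29 × 3.82% = 6.0278%.
Total capital V = 1259 + 1209 = 2468.
Equity: weight = 1259/2468 = 0.5101; cost = 6.0278%.
Debt: weight = 1209/2468 = 0.4899; after-tax cost = 6.6% × (1 − 32%) = 4.4880%.
WACC = 0.5101 × 6.0278% + 0.4899 × 4.4880% = 5.2735%.

5.27%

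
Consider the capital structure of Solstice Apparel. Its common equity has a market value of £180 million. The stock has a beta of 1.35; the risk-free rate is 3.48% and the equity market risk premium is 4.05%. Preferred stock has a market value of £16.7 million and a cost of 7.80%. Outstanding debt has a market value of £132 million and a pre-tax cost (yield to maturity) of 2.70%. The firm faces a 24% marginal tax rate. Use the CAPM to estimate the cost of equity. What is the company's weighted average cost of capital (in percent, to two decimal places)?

6.12%

Cost of equity via CAPM: Re = 3.48% + 1.35 × 4.05% = 8.9475%.
Total capital V = 180 + 16.7 + 132 = 328.7.
Equity: weight = 180/328.7 = 0.5476; cost = 8.9475%.
Preferred: weight = 16.7/328.7 = 0.0508; cost = 7.8%.
Debt: weight = 132/328.7 = 0.4016; after-tax cost = 2.7% × (1 − 24%) = 2.0520%.
WACC = 0.5476 × 8.9475% + 0.0508 × 7.8000% + 0.4016 × 2.0520% = 6.1201%.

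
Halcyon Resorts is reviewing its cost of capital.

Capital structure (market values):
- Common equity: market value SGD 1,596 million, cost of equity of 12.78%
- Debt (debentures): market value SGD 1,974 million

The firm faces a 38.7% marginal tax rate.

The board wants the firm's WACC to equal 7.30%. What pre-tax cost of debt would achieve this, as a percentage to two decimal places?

4.68%

Total capital V = 1596 + 1974 = 3570.
Equity weight = 1596/3570 = 0.4471.
Debentures weight = 1974/3570 = 0.5529.
Equity contribution = 0.4471 × 12.78% = 5.7134%.
Remaining for debt = 7.3% − 5.7134% = 1.5866%.
Rd × (1 − 38.7%) × 0.5529 = 1.5866%  ⇒  Rd = 4.6809%.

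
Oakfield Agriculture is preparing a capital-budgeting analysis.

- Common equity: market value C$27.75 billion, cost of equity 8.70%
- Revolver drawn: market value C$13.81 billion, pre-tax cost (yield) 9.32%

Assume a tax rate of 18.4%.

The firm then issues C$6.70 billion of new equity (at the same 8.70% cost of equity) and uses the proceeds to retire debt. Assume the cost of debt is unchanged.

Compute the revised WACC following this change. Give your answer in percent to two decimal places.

After the change:
Total capital V = 34.45 + 7.11 = 41.56.
Equity: weight = 34.45/41.56 = 0.8289; cost = 8.7%.
Revolver drawn: weight = 7.11/41.56 = 0.1711; after-tax cost = 9.32% × (1 − 18.4%) = 7.6051%.
WACC = 0.8289 × 8.7000% + 0.1711 × 7.6051% = 8.5127%.

8.51%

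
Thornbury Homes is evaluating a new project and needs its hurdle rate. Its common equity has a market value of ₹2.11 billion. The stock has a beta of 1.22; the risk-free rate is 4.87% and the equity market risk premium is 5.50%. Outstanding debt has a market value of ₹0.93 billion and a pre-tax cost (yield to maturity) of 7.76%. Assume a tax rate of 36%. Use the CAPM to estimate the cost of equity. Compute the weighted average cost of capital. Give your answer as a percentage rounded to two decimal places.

Cost of equity via CAPM: Re = 4.87% + 1.22 × 5.5% = 11.5800%.
Total capital V = 2.11 + 0.93 = 3.04.
Equity: weight = 2.11/3.04 = 0.6941; cost = 11.58%.
Debt: weight = 0.93/3.04 = 0.3059; after-tax cost = 7.76% × (1 − 36%) = 4.9664%.
WACC = 0.6941 × 11.5800% + 0.3059 × 4.9664% = 9.5568%.

9.56%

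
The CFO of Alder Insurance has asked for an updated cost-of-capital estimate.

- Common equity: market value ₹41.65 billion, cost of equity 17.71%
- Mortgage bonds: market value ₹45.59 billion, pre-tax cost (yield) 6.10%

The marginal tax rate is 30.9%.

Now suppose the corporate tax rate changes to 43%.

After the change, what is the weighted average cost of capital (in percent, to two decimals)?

10.27%

After the change:
Total capital V = 41.65 + 45.59 = 87.24.
Equity: weight = 41.65/87.24 = 0.4774; cost = 17.71%.
Mortgage bonds: weight = 45.59/87.24 = 0.5226; after-tax cost = 6.1% × (1 − 43%) = 3.4770%.
WACC = 0.4774 × 17.7100% + 0.5226 × 3.4770% = 10.2721%.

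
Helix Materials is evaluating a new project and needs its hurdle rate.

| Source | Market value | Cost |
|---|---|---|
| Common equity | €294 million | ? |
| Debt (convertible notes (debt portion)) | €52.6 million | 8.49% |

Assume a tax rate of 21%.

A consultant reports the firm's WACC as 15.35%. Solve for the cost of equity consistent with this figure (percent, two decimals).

Total capital V = 294 + 52.6 = 346.6.
Equity weight = 294/346.6 = 0.8482.
Convertible notes (debt portion) weight = 52.6/346.6 = 0.1518.
Debt contribution = 0.1518 × 8.49% × (1 − 21%) = 1.0179%.
Required equity contribution = 15.35% − 1.0179% = 14.3321%.
Re = 14.3321% / 0.8482 = 16.8963%.

16.90%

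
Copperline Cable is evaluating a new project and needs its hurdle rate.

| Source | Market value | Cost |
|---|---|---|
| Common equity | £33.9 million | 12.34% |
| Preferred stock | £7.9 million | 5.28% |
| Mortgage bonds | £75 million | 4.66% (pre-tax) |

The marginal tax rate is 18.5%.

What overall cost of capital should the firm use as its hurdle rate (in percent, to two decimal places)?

6.38%

Total capital V = 33.9 + 7.9 + 75 = 116.8.
Equity: weight = 33.9/116.8 = 0.2902; cost = 12.34%.
Preferred: weight = 7.9/116.8 = 0.0676; cost = 5.28%.
Mortgage bonds: weight = 75/116.8 = 0.6421; after-tax cost = 4.66% × (1 − 18.5%) = 3.7979%.
WACC = 0.2902 × 12.3400% + 0.0676 × 5.2800% + 0.6421 × 3.7979% = 6.3774%.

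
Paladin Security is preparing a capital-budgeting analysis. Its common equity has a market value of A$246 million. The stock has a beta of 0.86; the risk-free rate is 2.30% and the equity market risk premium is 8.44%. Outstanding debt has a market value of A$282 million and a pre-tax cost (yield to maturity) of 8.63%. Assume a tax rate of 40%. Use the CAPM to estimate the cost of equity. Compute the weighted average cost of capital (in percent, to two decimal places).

7.22%

Cost of equity via CAPM: Re = 2.3% + 0.86 × 8.44% = 9.5584%.
Total capital V = 246 + 282 = 528.
Equity: weight = 246/528 = 0.4659; cost = 9.5584%.
Debt: weight = 282/528 = 0.5341; after-tax cost = 8.63% × (1 − 40%) = 5.1780%.
WACC = 0.4659 × 9.5584% + 0.5341 × 5.1780% = 7.2189%.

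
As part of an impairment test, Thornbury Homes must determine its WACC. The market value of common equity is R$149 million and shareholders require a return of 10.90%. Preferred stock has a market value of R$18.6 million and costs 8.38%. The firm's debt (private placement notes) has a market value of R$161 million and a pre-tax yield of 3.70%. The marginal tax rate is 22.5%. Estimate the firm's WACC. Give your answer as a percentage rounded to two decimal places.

Total capital V = 149 + 18.6 + 161 = 328.6.
Equity: weight = 149/328.6 = 0.4534; cost = 10.9%.
Preferred: weight = 18.6/328.6 = 0.0566; cost = 8.38%.
Private placement notes: weight = 161/328.6 = 0.4900; after-tax cost = 3.7% × (1 − 22.5%) = 2.8675%.
WACC = 0.4534 × 10.9000% + 0.0566 × 8.3800% + 0.4900 × 2.8675% = 6.8218%.

6.82%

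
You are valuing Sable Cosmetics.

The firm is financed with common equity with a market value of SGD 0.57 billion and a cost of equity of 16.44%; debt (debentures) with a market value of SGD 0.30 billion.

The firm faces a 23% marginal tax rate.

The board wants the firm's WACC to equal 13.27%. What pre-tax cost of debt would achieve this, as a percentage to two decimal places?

Total capital V = 0.57 + 0.3 = 0.87.
Equity weight = 0.57/0.87 = 0.6552.
Debentures weight = 0.3/0.87 = 0.3448.
Equity contribution = 0.6552 × 16.44% = 10.7710%.
Remaining for debt = 13.27% − 10.7710% = 2.4990%.
Rd × (1 − 23%) × 0.3448 = 2.4990%  ⇒  Rd = 9.4117%.

9.41%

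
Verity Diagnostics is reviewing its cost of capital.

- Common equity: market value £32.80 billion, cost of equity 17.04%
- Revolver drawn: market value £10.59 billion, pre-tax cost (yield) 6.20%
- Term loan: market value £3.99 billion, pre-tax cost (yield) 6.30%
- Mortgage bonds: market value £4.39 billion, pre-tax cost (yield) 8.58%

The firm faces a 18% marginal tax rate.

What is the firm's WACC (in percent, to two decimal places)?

12.83%

Total capital V = 32.8 + 10.59 + 3.99 + 4.39 = 51.77.
Equity: weight = 32.8/51.77 = 0.6336; cost = 17.04%.
Revolver drawn: weight = 10.59/51.77 = 0.2046; after-tax cost = 6.2% × (1 − 18%) = 5.0840%.
Term loan: weight = 3.99/51.77 = 0.0771; after-tax cost = 6.3% × (1 − 18%) = 5.1660%.
Mortgage bonds: weight = 4.39/51.77 = 0.0848; after-tax cost = 8.58% × (1 − 18%) = 7.0356%.
WACC = 0.6336 × 17.0400% + 0.2046 × 5.0840% + 0.0771 × 5.1660% + 0.0848 × 7.0356% = 12.8308%.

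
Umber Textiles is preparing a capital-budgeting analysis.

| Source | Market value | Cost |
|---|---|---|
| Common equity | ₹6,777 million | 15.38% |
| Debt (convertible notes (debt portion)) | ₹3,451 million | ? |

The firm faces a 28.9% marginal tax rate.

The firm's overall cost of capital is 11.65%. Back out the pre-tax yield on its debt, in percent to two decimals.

Total capital V = 6777 + 3451 = 10228.
Equity weight = 6777/10228 = 0.6626.
Convertible notes (debt portion) weight = 3451/10228 = 0.3374.
Equity contribution = 0.6626 × 15.38% = 10.1907%.
Remaining for debt = 11.65% − 10.1907% = 1.4593%.
Rd × (1 − 28.9%) × 0.3374 = 1.4593%  ⇒  Rd = 6.0831%.

6.08%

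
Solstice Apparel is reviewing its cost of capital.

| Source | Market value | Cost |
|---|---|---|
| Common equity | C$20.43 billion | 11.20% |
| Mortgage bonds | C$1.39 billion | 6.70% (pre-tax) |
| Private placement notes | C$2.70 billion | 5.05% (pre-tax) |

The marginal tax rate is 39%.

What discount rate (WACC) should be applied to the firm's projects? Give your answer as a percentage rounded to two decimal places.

9.90%

Total capital V = 20.43 + 1.39 + 2.7 = 24.52.
Equity: weight = 20.43/24.52 = 0.8332; cost = 11.2%.
Mortgage bonds: weight = 1.39/24.52 = 0.0567; after-tax cost = 6.7% × (1 − 39%) = 4.0870%.
Private placement notes: weight = 2.7/24.52 = 0.1101; after-tax cost = 5.05% × (1 − 39%) = 3.0805%.
WACC = 0.8332 × 11.2000% + 0.0567 × 4.0870% + 0.1101 × 3.0805% = 9.9027%.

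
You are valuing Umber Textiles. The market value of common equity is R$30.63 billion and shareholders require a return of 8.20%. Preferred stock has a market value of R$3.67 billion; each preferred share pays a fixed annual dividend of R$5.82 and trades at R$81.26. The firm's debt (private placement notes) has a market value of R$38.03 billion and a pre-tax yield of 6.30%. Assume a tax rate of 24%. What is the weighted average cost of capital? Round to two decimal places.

6.35%

Cost of preferred: Rp = 5.82 / 81.26 = 7.1622%.
Total capital V = 30.63 + 3.67 + 38.03 = 72.33.
Equity: weight = 30.63/72.33 = 0.4235; cost = 8.2%.
Preferred: weight = 3.67/72.33 = 0.0507; cost = 7.1622%.
Private placement notes: weight = 38.03/72.33 = 0.5258; after-tax cost = 6.3% × (1 − 24%) = 4.7880%.
WACC = 0.4235 × 8.2000% + 0.0507 × 7.1622% + 0.5258 × 4.7880% = 6.3534%.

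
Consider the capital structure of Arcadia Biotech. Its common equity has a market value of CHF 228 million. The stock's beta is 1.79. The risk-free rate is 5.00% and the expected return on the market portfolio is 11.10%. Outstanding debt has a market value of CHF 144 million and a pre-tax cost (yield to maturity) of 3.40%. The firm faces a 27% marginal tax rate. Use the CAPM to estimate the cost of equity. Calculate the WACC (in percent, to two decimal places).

Market risk premium = 11.1% − 5.0% = 6.1%.
Cost of equity via CAPM: Re = 5.0% + 1.79 × 6.1% = 15.9190%.
Total capital V = 228 + 144 = 372.
Equity: weight = 228/372 = 0.6129; cost = 15.919%.
Debt: weight = 144/372 = 0.3871; after-tax cost = 3.4% × (1 − 27%) = 2.4820%.
WACC = 0.6129 × 15.9190% + 0.3871 × 2.4820% = 10.7176%.

10.72%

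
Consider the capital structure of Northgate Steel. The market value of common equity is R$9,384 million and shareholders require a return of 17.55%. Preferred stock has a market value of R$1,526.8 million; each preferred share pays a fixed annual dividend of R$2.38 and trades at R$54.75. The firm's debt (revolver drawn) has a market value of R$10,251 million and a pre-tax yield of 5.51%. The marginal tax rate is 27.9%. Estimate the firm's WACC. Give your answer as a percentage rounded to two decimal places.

10.02%

Cost of preferred: Rp = 2.38 / 54.75 = 4.3470%.
Total capital V = 9384 + 1526.8 + 10251 = 21161.8.
Equity: weight = 9384/21161.8 = 0.4434; cost = 17.55%.
Preferred: weight = 1526.8/21161.8 = 0.0721; cost = 4.347%.
Revolver drawn: weight = 10251/21161.8 = 0.4844; after-tax cost = 5.51% × (1 − 27.9%) = 3.9727%.
WACC = 0.4434 × 17.5500% + 0.0721 × 4.3470% + 0.4844 × 3.9727% = 10.0204%.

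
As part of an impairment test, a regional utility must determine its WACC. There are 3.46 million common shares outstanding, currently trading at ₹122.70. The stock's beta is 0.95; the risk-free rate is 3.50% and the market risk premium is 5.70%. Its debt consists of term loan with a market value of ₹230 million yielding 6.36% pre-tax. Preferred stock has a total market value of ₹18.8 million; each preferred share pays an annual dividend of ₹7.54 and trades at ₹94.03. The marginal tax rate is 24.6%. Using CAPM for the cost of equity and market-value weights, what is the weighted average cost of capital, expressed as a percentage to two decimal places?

Cost of equity via CAPM: Re = 3.5% + 0.95 × 5.7% = 8.9150%.
Cost of preferred: Rp = 7.54 / 94.03 = 8.0187%.
Market value of equity E = 122.7 × 3.46m = 424.542m.
Total capital V = 424.542 + 18.8 + 230 = 673.342.
Equity: weight = 424.542/673.342 = 0.6305; cost = 8.915%.
Preferred: weight = 18.8/673.342 = 0.0279; cost = 8.0187%.
Term loan: weight = 230/673.342 = 0.3416; after-tax cost = 6.36% × (1 − 24.6%) = 4.7954%.
WACC = 0.6305 × 8.9150% + 0.0279 × 8.0187% + 0.3416 × 4.7954% = 7.4828%.

7.48%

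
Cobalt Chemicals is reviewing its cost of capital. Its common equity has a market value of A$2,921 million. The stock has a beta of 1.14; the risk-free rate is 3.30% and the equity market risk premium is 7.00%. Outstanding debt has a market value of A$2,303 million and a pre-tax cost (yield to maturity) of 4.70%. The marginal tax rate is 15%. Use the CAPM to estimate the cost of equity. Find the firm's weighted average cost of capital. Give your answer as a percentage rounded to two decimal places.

8.07%

Cost of equity via CAPM: Re = 3.3% + 1.14 × 7.0% = 11.2800%.
Total capital V = 2921 + 2303 = 5224.
Equity: weight = 2921/5224 = 0.5592; cost = 11.28%.
Debt: weight = 2303/5224 = 0.4408; after-tax cost = 4.7% × (1 − 15%) = 3.9950%.
WACC = 0.5592 × 11.2800% + 0.4408 × 3.9950% = 8.0684%.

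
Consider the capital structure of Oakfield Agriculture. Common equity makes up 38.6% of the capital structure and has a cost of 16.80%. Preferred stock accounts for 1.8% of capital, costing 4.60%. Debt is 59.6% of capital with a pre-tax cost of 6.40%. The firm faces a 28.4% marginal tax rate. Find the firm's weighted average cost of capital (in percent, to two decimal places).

9.30%

After-tax cost of debt = 6.4% × (1 − 28.4%) = 4.5824%.
WACC = 0.386 × 16.8000% + 0.018 × 4.6000% + 0.596 × 4.5824% = 9.2987%.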